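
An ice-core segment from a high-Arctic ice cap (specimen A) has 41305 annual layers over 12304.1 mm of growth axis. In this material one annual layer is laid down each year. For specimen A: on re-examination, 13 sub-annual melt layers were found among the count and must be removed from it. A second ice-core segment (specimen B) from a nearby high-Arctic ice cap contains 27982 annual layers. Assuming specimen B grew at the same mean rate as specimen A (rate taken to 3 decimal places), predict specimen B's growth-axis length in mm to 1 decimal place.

Specimen A: after corrections the count is 41305 − 13 = 41292 annual layers.
A: Extension rate ≈ 12304.1 / 41292 = 0.298 mm per year.
For B, 0.298 mm/year × 27982 years = 8338.6 mm.

8338.6 mm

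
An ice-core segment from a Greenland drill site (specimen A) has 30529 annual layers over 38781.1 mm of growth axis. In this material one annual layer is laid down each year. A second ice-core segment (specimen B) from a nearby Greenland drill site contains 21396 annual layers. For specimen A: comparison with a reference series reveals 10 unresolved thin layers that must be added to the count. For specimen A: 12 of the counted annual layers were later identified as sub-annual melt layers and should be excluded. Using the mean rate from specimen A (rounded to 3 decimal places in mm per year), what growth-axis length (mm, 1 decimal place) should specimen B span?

27172.9 mm

Specimen A: correcting the raw count gives 30529 − 12 + 10 = 30527 true annual layers.
A: 38781.1 mm over 30527 years gives 38781.1 / 30527 ≈ 1.270 mm/yr.
Length of B = 1.270 × 21396 = 27172.9 mm.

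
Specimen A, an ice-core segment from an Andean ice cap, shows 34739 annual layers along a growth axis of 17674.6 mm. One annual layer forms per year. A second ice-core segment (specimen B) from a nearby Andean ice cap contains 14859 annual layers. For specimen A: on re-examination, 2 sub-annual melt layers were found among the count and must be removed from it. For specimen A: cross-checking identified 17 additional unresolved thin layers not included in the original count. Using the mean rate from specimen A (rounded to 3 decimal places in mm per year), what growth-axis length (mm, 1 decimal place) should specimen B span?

Specimen A: true annual layer count = 34739 − 2 + 17 = 34754.
A: 17674.6 mm over 34754 years gives 17674.6 / 34754 ≈ 0.509 mm per year.
Length of B = 0.509 × 14859 = 7563.2 mm.

7563.2 mm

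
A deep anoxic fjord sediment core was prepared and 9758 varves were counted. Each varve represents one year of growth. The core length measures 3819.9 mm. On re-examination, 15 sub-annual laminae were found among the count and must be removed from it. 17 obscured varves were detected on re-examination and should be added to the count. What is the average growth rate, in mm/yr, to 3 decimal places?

Adjusted count: 9758 − 15 + 17 = 9760 varves.
Extension rate ≈ 3819.9 / 9760 = 0.391 mm/yr.

0.391 mm/yr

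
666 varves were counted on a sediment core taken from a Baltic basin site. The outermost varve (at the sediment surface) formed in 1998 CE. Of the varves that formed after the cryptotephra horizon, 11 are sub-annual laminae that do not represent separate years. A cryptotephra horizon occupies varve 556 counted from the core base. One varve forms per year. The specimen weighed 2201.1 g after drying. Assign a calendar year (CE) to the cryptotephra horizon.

1899 CE

666 − 556 = 110 varves lie beyond the cryptotephra horizon toward the sediment surface.
110 − 11 false = 99 true varves after the cryptotephra horizon.
The varve at the sediment surface is 1998 CE, so the cryptotephra horizon dates to 1998 − 99 = 1899 CE.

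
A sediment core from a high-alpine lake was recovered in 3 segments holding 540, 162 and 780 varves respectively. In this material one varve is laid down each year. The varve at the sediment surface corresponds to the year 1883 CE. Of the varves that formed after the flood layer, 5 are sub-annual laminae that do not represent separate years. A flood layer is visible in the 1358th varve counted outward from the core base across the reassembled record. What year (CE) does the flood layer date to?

Total varves = 540 + 162 + 780 = 1482.
The flood layer sits at varve 1358 from the core base, so 1482 − 1358 = 124 varves formed after it.
Removing the 5 false varves leaves 124 − 5 = 119 true varves beyond the flood layer.
1883 − 119 = 1764 CE.

1764 CE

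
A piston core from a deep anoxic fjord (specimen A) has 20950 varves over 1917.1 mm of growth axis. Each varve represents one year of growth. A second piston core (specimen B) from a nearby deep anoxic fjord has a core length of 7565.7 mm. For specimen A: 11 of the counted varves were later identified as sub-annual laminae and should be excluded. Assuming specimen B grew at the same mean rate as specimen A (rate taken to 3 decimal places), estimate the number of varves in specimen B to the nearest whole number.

Specimen A: true varve count = 20950 − 11 = 20939.
A: Mean rate = 1917.1 mm / 20939 years ≈ 0.092 mm/year.
Specimen B: 7565.7 mm / 0.092 mm per year = 82235.87 years ≈ 82236 varves.

82236 varves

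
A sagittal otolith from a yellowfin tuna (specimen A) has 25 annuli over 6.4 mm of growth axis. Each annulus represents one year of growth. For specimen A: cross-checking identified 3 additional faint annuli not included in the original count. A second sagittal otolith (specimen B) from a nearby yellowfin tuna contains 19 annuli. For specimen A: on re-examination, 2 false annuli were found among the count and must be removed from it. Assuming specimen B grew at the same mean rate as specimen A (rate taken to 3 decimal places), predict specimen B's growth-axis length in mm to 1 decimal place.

Specimen A: after corrections the count is 25 − 2 + 3 = 26 annuli.
A: Mean rate = 6.4 mm / 26 years ≈ 0.246 mm/yr.
Length of B = 0.246 × 19 = 4.7 mm.

4.7 mm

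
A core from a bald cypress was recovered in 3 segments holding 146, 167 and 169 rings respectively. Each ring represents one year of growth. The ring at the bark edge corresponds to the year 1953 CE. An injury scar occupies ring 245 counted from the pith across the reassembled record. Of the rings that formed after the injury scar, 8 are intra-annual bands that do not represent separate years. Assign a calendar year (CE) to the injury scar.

Total rings = 146 + 167 + 169 = 482.
482 − 245 = 237 rings lie beyond the injury scar toward the bark edge.
237 − 8 false = 229 true rings after the injury scar.
Counting back 229 years from 1953 CE places the injury scar in 1953 − 229 = 1724 CE.

1724 CE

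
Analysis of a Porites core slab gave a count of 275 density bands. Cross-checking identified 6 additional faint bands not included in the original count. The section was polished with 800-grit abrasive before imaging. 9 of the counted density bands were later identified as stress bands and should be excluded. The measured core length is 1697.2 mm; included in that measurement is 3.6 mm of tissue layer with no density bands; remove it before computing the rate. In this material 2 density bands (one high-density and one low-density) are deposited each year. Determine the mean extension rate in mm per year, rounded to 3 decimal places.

Adjusted count: 275 − 9 + 6 = 272 density bands.
Dividing by 2 density bands per year: 272 / 2 = 136 years.
The growth record spans 1697.2 − 3.6 = 1693.6 mm.
1693.6 mm over 136 years gives 1693.6 / 136 ≈ 12.453 mm per year.

12.453 mm per year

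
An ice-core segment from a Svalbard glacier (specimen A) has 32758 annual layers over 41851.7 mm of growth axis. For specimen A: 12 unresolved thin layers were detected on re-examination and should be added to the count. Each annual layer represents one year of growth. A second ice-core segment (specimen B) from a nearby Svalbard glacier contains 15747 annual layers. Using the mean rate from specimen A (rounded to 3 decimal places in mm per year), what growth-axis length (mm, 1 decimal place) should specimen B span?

Specimen A: after corrections the count is 32758 + 12 = 32770 annual layers.
A: Extension rate ≈ 41851.7 / 32770 = 1.277 mm per year.
B's length ≈ 1.277 × 15747 = 20108.9 mm.

20108.9 mm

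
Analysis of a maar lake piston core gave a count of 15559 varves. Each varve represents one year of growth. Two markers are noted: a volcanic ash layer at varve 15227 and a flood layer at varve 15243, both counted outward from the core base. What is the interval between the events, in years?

The two markers are separated by 15243 − 15227 = 16 varves.
One varve per year makes the interval 16 years.

16 years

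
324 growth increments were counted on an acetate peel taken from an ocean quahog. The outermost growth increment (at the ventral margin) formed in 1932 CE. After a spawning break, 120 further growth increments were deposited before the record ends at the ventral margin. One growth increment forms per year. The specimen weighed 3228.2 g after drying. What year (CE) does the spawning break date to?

There are 120 growth increments younger than the spawning break.
Counting back 120 years from 1932 CE places the spawning break in 1932 − 120 = 1812 CE.

1812 CE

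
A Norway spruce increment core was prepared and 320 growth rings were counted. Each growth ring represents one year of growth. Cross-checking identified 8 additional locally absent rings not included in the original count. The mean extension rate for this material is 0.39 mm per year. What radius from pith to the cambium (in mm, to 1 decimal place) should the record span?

Correcting the raw count gives 320 + 8 = 328 true growth rings.
Predicted length = 0.39 mm/year × 328 years = 127.9 mm.

127.9 mm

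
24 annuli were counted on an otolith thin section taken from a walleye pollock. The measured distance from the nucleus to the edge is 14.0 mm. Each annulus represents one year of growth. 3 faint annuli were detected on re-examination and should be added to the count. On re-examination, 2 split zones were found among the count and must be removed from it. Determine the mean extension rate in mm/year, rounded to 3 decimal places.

0.560 mm/year

Adjusted count: 24 − 2 + 3 = 25 annuli.
14.0 mm over 25 years gives 14.0 / 25 ≈ 0.560 mm/year.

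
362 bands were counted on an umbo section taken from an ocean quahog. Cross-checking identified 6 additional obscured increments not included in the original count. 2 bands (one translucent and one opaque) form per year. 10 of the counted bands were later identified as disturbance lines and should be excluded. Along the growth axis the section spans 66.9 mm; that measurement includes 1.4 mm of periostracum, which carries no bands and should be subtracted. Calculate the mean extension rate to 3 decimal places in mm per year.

0.366 mm per year

Correcting the raw count gives 362 − 10 + 6 = 358 true bands.
358 bands at 2 per year is 358 / 2 = 179 years.
Removing the 1.4 mm offcut leaves 66.9 − 1.4 = 65.5 mm.
65.5 mm over 179 years gives 65.5 / 179 ≈ 0.366 mm per year.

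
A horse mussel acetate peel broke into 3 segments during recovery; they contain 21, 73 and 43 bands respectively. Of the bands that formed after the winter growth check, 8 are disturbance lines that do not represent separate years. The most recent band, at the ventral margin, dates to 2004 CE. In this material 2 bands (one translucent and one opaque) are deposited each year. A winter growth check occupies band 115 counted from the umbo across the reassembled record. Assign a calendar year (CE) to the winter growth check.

Total bands = 21 + 73 + 43 = 137.
Between band 115 and the ventral margin there are 137 − 115 = 22 bands.
22 − 8 false = 14 true bands after the winter growth check.
14 bands at 2 per year is 14 / 2 = 7 years.
Counting back 7 years from 2004 CE places the winter growth check in 2004 − 7 = 1997 CE.

1997 CE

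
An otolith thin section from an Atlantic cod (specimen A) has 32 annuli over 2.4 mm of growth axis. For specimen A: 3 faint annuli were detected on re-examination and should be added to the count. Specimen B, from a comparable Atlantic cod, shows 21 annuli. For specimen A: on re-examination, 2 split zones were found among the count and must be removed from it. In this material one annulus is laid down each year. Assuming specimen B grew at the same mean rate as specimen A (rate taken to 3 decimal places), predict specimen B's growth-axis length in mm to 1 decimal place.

1.5 mm

Specimen A: after corrections the count is 32 − 2 + 3 = 33 annuli.
A: Mean rate = 2.4 mm / 33 years ≈ 0.073 mm/year.
Length of B = 0.073 × 21 = 1.5 mm.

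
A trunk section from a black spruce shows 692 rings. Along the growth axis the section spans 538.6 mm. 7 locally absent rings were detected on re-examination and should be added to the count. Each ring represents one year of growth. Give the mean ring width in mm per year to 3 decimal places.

0.771 mm per year

Adjusted count: 692 + 7 = 699 rings.
Mean rate = 538.6 mm / 699 years ≈ 0.771 mm per year.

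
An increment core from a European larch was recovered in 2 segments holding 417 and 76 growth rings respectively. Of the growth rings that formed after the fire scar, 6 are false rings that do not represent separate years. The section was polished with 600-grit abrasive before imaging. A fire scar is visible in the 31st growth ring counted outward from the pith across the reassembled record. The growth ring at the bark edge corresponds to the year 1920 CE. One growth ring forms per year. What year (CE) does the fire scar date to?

1464 CE

Total growth rings = 417 + 76 = 493.
493 − 31 = 462 growth rings lie beyond the fire scar toward the bark edge.
Removing the 6 false growth rings leaves 462 − 6 = 456 true growth rings beyond the fire scar.
The growth ring at the bark edge is 1920 CE, so the fire scar dates to 1920 − 456 = 1464 CE.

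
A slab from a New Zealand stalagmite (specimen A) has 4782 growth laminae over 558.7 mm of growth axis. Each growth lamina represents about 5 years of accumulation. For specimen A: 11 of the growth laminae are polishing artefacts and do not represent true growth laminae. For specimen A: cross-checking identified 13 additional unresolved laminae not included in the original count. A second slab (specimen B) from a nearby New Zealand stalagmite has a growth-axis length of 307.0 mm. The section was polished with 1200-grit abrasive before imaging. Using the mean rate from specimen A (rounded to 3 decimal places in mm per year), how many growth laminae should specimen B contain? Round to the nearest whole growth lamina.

2670 growth laminae

Specimen A: adjusted count: 4782 − 11 + 13 = 4784 growth laminae.
Specimen A: multiplying by 5 years per growth lamina: 4784 × 5 = 23920 years.
A: Mean rate = 558.7 mm / 23920 years ≈ 0.023 mm/yr.
B spans 307.0 / 0.023 = 13347.83 years; at 5 years per growth lamina that is 13347.83 / 5 ≈ 2670 growth laminae.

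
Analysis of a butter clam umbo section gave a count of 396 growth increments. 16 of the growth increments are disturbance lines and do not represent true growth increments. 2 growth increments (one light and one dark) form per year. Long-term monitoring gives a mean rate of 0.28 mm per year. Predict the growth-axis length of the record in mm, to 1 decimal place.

53.2 mm

True growth increment count = 396 − 16 = 380.
Dividing by 2 growth increments per year: 380 / 2 = 190 years.
190 years at 0.28 mm/year gives 0.28 × 190 = 53.2 mm.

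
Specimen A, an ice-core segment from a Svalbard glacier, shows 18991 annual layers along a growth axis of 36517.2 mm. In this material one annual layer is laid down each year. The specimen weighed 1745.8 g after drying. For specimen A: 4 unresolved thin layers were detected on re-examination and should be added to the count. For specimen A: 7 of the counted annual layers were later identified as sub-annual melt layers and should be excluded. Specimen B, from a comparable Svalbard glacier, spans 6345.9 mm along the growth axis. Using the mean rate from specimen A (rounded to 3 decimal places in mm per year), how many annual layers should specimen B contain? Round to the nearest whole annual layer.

Specimen A: after corrections the count is 18991 − 7 + 4 = 18988 annual layers.
A: Extension rate ≈ 36517.2 / 18988 = 1.923 mm/yr.
B spans 6345.9 / 1.923 = 3300.00 years ≈ 3300 annual layers.

3300 annual layers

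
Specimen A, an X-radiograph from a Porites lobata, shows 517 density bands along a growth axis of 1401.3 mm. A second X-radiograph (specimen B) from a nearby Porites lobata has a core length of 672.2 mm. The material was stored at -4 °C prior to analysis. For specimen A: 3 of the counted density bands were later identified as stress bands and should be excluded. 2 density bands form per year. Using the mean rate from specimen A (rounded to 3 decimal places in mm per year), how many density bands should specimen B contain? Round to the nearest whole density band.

247 density bands

Specimen A: correcting the raw count gives 517 − 3 = 514 true density bands.
Specimen A: 514 density bands at 2 per year is 514 / 2 = 257 years.
A: 1401.3 mm over 257 years gives 1401.3 / 257 ≈ 5.453 mm/year.
For B, 672.2 / 5.453 = 123.27 years; at 2 density bands per year that is 123.27 × 2 ≈ 247 density bands.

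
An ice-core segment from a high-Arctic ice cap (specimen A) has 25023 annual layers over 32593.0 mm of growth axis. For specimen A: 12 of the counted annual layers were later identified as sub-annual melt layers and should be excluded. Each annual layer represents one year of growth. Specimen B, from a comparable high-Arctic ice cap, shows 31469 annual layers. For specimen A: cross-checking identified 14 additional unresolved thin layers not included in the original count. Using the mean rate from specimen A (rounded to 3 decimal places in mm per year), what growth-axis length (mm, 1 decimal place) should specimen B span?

Specimen A: true annual layer count = 25023 − 12 + 14 = 25025.
A: Extension rate ≈ 32593.0 / 25025 = 1.302 mm/year.
Length of B = 1.302 × 31469 = 40972.6 mm.

40972.6 mm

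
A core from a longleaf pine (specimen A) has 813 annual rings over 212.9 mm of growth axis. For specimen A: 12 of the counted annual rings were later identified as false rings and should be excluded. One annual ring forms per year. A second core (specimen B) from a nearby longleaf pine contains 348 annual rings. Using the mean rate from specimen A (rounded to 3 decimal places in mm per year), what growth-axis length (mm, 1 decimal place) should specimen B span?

92.6 mm

Specimen A: true annual ring count = 813 − 12 = 801.
A: 212.9 mm over 801 years gives 212.9 / 801 ≈ 0.266 mm/year.
For B, 0.266 mm/year × 348 years = 92.6 mm.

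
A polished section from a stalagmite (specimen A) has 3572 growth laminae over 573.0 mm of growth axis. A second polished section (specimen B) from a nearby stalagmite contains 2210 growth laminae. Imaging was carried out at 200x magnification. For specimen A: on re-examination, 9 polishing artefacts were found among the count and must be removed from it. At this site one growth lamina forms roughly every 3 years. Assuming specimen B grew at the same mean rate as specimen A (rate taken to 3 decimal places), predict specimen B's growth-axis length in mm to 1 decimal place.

358.0 mm

Specimen A: after corrections the count is 3572 − 9 = 3563 growth laminae.
Specimen A: multiplying by 3 years per growth lamina: 3563 × 3 = 10689 years.
A: 573.0 mm over 10689 years gives 573.0 / 10689 ≈ 0.054 mm/yr.
Specimen B: 2210 growth laminae at 3 years each span 2210 × 3 = 6630 years. Length of B = 0.054 × 6630 = 358.0 mm.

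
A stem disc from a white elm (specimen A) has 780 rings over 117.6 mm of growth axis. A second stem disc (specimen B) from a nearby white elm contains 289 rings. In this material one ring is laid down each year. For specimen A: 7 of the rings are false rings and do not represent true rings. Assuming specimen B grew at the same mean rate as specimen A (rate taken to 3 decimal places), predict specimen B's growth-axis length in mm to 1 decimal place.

Specimen A: true ring count = 780 − 7 = 773.
A: Mean rate = 117.6 mm / 773 years ≈ 0.152 mm/year.
For B, 0.152 mm/year × 289 years = 43.9 mm.

43.9 mm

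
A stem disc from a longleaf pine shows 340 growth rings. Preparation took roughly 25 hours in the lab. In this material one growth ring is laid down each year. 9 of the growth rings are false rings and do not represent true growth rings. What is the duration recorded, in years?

Correcting the raw count gives 340 − 9 = 331 true growth rings.
One growth ring per year makes the duration 331 years.

331 years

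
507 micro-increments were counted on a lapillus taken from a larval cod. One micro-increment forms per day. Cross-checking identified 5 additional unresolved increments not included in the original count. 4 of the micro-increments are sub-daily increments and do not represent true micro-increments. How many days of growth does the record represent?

508 days

Adjusted count: 507 − 4 + 5 = 508 micro-increments.
At one micro-increment per day, that is 508 days.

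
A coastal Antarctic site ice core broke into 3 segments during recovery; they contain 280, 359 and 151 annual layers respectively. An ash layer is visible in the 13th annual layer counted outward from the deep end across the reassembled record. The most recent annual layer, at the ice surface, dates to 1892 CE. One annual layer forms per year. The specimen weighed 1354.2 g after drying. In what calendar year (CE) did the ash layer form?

Total annual layers = 280 + 359 + 151 = 790.
The ash layer sits at annual layer 13 from the deep end, so 790 − 13 = 777 annual layers formed after it.
1892 − 777 = 1115 CE.

1115 CE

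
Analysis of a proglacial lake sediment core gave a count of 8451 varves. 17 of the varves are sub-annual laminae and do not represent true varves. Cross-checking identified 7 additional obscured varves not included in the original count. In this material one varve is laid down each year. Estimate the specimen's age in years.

Adjusted count: 8451 − 17 + 7 = 8441 varves.
At one varve per year, that is 8441 years.

8441 years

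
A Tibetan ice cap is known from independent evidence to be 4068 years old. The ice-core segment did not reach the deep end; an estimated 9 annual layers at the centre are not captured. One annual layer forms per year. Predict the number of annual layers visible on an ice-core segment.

One annual layer per year gives 4068 annual layers over 4068 years.
4068 − 9 missed = 4059 annual layers expected in the prepared section.

4059 annual layers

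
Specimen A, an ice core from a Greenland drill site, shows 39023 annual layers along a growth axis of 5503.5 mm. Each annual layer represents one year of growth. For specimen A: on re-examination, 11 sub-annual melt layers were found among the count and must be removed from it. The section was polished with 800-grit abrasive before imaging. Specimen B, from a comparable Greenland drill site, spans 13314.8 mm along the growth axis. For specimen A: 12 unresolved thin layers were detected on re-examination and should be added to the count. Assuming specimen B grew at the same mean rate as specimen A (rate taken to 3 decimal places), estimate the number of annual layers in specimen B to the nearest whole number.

94431 annual layers

Specimen A: true annual layer count = 39023 − 11 + 12 = 39024.
A: Extension rate ≈ 5503.5 / 39024 = 0.141 mm/year.
B spans 13314.8 / 0.141 = 94431.21 years ≈ 94431 annual layers.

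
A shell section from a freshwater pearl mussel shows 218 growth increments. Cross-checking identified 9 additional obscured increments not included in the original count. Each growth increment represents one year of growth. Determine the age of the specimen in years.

After corrections the count is 218 + 9 = 227 growth increments.
At one growth increment per year, that is 227 years.

227 yr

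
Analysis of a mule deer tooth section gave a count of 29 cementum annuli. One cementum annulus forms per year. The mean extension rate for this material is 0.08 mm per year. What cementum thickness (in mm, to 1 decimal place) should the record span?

2.3 mm

29 years of growth are recorded.
Length ≈ 0.08 × 29 = 2.3 mm.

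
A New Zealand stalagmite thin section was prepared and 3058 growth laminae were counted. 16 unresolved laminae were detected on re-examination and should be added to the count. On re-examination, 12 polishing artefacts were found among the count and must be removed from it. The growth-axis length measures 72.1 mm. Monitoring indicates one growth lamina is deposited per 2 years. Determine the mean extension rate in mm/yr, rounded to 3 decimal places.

Adjusted count: 3058 − 12 + 16 = 3062 growth laminae.
Multiplying by 2 years per growth lamina: 3062 × 2 = 6124 years.
Mean rate = 72.1 mm / 6124 years ≈ 0.012 mm/yr.

0.012 mm/yr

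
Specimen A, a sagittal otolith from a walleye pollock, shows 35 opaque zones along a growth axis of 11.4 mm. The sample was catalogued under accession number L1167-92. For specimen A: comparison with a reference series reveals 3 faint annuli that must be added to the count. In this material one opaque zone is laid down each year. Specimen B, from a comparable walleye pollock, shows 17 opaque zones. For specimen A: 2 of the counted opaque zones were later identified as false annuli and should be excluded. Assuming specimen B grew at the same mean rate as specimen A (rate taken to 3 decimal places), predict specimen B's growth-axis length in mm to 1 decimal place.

5.4 mm

Specimen A: true opaque zone count = 35 − 2 + 3 = 36.
A: Extension rate ≈ 11.4 / 36 = 0.317 mm/year.
For B, 0.317 mm/year × 17 years = 5.4 mm.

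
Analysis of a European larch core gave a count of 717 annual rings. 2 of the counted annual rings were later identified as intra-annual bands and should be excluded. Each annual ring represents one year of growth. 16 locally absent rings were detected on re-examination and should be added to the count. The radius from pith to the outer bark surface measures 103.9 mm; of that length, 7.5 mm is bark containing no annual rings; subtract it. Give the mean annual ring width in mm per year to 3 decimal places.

Correcting the raw count gives 717 − 2 + 16 = 731 true annual rings.
Net length = 103.9 − 7.5 = 96.4 mm.
96.4 mm over 731 years gives 96.4 / 731 ≈ 0.132 mm per year.

0.132 mm per year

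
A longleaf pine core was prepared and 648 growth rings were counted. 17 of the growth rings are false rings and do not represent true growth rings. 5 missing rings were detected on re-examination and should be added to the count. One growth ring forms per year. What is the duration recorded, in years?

636 yr

Adjusted count: 648 − 17 + 5 = 636 growth rings.
At one growth ring per year, that is 636 years.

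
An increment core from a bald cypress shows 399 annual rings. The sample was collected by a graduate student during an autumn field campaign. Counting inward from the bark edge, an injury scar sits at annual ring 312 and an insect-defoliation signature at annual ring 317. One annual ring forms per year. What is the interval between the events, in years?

5 yr

The two markers are separated by 317 − 312 = 5 annual rings.
At one annual ring per year, 5 years elapsed between them.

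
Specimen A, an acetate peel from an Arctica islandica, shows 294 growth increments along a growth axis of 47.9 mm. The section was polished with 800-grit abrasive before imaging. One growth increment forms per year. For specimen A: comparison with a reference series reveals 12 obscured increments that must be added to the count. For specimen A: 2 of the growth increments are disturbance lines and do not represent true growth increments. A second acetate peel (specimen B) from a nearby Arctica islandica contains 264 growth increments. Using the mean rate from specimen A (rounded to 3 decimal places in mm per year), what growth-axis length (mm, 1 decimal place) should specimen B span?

Specimen A: adjusted count: 294 − 2 + 12 = 304 growth increments.
A: Mean rate = 47.9 mm / 304 years ≈ 0.158 mm per year.
For B, 0.158 mm/year × 264 years = 41.7 mm.

41.7 mm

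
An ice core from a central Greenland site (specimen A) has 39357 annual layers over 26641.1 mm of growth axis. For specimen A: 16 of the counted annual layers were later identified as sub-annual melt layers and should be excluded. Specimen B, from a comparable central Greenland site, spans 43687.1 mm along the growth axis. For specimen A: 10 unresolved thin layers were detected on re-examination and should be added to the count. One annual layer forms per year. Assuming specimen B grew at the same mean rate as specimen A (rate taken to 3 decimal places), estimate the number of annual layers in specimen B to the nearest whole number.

Specimen A: adjusted count: 39357 − 16 + 10 = 39351 annual layers.
A: Mean rate = 26641.1 mm / 39351 years ≈ 0.677 mm/yr.
B spans 43687.1 / 0.677 = 64530.43 years ≈ 64530 annual layers.

64530 annual layers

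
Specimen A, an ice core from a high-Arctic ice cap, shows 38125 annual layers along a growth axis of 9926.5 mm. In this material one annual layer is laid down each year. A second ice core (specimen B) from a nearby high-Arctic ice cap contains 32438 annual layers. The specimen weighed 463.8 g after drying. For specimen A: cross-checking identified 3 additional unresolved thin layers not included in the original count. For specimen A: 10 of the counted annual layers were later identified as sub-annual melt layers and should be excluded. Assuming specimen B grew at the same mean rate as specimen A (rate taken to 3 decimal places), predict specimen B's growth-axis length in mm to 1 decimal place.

8433.9 mm

Specimen A: adjusted count: 38125 − 10 + 3 = 38118 annual layers.
A: Mean rate = 9926.5 mm / 38118 years ≈ 0.260 mm/year.
For B, 0.260 mm/year × 32438 years = 8433.9 mm.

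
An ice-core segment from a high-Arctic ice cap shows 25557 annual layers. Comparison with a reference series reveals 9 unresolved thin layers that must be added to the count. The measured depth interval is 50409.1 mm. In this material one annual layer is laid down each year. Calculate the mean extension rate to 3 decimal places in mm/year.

Correcting the raw count gives 25557 + 9 = 25566 true annual layers.
Mean rate = 50409.1 mm / 25566 years ≈ 1.972 mm/year.

1.972 mm/year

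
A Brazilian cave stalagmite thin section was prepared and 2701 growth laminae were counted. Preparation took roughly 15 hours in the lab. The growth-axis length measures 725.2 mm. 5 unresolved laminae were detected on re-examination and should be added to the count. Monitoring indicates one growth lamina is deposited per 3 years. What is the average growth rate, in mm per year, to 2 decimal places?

Adjusted count: 2701 + 5 = 2706 growth laminae.
2706 growth laminae at 3 years each span 2706 × 3 = 8118 years.
Extension rate ≈ 725.2 / 8118 = 0.09 mm per year.

0.09 mm per year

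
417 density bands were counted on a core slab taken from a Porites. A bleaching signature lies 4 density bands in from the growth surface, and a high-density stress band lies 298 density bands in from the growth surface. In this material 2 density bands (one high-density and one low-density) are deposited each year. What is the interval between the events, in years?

147 years

298 − 4 = 294 density bands lie between the two events.
With 2 density bands per year, 294 / 2 = 147 years.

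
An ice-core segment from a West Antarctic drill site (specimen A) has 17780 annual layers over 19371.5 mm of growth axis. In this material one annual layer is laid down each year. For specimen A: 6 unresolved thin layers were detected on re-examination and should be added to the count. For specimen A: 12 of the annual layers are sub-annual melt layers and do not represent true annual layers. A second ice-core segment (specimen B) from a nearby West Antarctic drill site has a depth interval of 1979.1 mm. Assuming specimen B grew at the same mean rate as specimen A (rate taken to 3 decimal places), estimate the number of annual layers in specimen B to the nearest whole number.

Specimen A: after corrections the count is 17780 − 12 + 6 = 17774 annual layers.
A: Mean rate = 19371.5 mm / 17774 years ≈ 1.090 mm/year.
B spans 1979.1 / 1.090 = 1815.69 years ≈ 1816 annual layers.

1816 annual layers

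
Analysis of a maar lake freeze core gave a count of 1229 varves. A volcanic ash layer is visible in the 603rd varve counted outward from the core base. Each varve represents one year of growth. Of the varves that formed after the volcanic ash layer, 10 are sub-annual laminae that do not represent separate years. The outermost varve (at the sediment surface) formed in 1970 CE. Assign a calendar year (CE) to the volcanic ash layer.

1354 CE

1229 − 603 = 626 varves lie beyond the volcanic ash layer toward the sediment surface.
Excluding 10 false varves: 626 − 10 = 616.
The varve at the sediment surface is 1970 CE, so the volcanic ash layer dates to 1970 − 616 = 1354 CE.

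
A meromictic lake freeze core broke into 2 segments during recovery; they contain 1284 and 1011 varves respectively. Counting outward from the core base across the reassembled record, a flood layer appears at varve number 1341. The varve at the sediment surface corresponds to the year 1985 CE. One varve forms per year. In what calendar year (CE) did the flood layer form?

1031 CE

Total varves = 1284 + 1011 = 2295.
The flood layer sits at varve 1341 from the core base, so 2295 − 1341 = 954 varves formed after it.
The varve at the sediment surface is 1985 CE, so the flood layer dates to 1985 − 954 = 1031 CE.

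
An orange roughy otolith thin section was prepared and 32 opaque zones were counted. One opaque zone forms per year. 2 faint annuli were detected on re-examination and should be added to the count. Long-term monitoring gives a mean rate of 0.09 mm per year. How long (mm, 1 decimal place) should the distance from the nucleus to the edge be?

3.1 mm

Correcting the raw count gives 32 + 2 = 34 true opaque zones.
Predicted length = 0.09 mm/year × 34 years = 3.1 mm.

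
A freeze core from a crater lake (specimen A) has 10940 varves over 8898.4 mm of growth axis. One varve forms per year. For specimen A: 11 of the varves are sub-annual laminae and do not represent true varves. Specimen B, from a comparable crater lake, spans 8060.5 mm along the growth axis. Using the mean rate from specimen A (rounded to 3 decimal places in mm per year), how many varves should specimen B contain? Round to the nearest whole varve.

Specimen A: correcting the raw count gives 10940 − 11 = 10929 true varves.
A: Extension rate ≈ 8898.4 / 10929 = 0.814 mm/year.
B spans 8060.5 / 0.814 = 9902.33 years ≈ 9902 varves.

9902 varves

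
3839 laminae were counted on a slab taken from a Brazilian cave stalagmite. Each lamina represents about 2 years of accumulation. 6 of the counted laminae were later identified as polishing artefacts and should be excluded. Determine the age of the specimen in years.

Adjusted count: 3839 − 6 = 3833 laminae.
3833 laminae at 2 years each span 3833 × 2 = 7666 years.

7666 years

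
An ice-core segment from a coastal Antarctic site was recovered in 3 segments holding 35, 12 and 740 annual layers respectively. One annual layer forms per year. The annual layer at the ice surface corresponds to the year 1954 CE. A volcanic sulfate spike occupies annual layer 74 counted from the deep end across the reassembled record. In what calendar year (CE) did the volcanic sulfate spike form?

Total annual layers = 35 + 12 + 740 = 787.
787 − 74 = 713 annual layers lie beyond the volcanic sulfate spike toward the ice surface.
The annual layer at the ice surface is 1954 CE, so the volcanic sulfate spike dates to 1954 − 713 = 1241 CE.

1241 CE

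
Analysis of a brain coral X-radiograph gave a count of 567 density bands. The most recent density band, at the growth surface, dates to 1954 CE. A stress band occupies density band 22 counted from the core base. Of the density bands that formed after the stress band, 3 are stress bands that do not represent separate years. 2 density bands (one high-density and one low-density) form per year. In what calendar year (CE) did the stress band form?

1683 CE

Between density band 22 and the growth surface there are 567 − 22 = 545 density bands.
545 − 3 false = 542 true density bands after the stress band.
Dividing by 2 density bands per year: 542 / 2 = 271 years.
1954 − 271 = 1683 CE.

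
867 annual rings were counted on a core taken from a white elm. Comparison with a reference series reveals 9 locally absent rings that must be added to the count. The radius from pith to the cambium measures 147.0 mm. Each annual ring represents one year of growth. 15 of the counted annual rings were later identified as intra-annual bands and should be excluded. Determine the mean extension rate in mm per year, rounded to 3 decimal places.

0.171 mm per year

After corrections the count is 867 − 15 + 9 = 861 annual rings.
Extension rate ≈ 147.0 / 861 = 0.171 mm per year.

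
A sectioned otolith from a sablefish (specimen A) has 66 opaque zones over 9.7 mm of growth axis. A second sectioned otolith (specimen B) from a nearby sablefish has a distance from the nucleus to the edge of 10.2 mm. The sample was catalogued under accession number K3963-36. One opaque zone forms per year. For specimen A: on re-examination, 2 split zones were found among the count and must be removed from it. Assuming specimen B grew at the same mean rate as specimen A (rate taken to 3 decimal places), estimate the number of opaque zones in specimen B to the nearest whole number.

67 opaque zones

Specimen A: adjusted count: 66 − 2 = 64 opaque zones.
A: Extension rate ≈ 9.7 / 64 = 0.152 mm/year.
B spans 10.2 / 0.152 = 67.11 years ≈ 67 opaque zones.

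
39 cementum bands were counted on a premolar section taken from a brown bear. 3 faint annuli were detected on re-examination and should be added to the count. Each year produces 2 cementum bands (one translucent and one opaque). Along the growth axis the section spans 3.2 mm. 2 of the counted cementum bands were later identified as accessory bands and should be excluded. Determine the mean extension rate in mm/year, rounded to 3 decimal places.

0.160 mm/year

Correcting the raw count gives 39 − 2 + 3 = 40 true cementum bands.
40 cementum bands at 2 per year is 40 / 2 = 20 years.
Mean rate = 3.2 mm / 20 years ≈ 0.160 mm/year.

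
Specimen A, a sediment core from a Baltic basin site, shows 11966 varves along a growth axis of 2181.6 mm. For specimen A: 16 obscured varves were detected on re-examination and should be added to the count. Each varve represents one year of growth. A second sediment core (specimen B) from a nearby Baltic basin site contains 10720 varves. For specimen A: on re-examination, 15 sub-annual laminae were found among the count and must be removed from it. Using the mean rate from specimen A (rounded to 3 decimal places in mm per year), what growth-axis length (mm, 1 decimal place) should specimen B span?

Specimen A: adjusted count: 11966 − 15 + 16 = 11967 varves.
A: 2181.6 mm over 11967 years gives 2181.6 / 11967 ≈ 0.182 mm/year.
Length of B = 0.182 × 10720 = 1951.0 mm.

1951.0 mm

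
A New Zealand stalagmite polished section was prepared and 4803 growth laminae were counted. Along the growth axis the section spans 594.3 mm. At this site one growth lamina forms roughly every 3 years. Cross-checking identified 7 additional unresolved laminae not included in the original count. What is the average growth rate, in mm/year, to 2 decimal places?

0.04 mm/year

Adjusted count: 4803 + 7 = 4810 growth laminae.
Multiplying by 3 years per growth lamina: 4810 × 3 = 14430 years.
594.3 mm over 14430 years gives 594.3 / 14430 ≈ 0.04 mm/year.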